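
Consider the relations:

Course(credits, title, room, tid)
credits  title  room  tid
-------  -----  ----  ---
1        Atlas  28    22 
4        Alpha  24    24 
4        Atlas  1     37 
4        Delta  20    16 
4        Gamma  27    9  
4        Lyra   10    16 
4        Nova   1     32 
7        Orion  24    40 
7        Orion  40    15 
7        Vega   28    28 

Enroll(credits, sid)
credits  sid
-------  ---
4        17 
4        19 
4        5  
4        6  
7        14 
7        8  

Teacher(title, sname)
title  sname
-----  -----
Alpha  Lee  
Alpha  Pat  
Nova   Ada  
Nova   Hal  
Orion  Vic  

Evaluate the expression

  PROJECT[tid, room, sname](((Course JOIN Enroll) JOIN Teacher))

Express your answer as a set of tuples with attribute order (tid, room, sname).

{(15, 40, Vic), (24, 24, Lee), (24, 24, Pat), (32, 1, Ada), (32, 1, Hal), (40, 24, Vic)}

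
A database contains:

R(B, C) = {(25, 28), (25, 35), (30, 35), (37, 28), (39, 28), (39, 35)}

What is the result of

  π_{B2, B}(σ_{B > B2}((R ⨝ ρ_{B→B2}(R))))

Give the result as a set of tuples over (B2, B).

ρ[B→B2]: schema becomes (B2, C); tuples unchanged.
Natural join on C: {(25, 28, 25), (25, 28, 37), (25, 28, 39), (25, 35, 25), (25, 35, 30), (25, 35, 39), (30, 35, 25), (30, 35, 30), (30, 35, 39), (37, 28, 25), (37, 28, 37), (37, 28, 39), (39, 28, 25), (39, 28, 37), (39, 28, 39), (39, 35, 25), (39, 35, 30), (39, 35, 39)}
Selection B > B2: {(30, 35, 25), (37, 28, 25), (39, 28, 25), (39, 28, 37), (39, 35, 25), (39, 35, 30)}
Keep only column(s) B2, B (1 duplicate(s) eliminated): {(25, 30), (25, 37), (25, 39), (30, 39), (37, 39)}

{(25, 30), (25, 37), (25, 39), (30, 39), (37, 39)}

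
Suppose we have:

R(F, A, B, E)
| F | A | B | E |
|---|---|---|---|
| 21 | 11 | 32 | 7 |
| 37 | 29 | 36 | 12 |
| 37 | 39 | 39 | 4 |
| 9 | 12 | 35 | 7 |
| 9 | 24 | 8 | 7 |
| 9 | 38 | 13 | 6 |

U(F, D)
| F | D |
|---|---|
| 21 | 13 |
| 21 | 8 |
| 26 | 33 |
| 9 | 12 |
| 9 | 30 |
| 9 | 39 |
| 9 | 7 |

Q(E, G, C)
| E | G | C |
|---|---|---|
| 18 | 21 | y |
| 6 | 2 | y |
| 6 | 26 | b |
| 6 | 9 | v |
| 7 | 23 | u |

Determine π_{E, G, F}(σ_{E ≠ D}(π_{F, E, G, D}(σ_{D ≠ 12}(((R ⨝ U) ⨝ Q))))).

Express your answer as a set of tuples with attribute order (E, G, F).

{(6, 2, 9), (6, 26, 9), (6, 9, 9), (7, 23, 21), (7, 23, 9)}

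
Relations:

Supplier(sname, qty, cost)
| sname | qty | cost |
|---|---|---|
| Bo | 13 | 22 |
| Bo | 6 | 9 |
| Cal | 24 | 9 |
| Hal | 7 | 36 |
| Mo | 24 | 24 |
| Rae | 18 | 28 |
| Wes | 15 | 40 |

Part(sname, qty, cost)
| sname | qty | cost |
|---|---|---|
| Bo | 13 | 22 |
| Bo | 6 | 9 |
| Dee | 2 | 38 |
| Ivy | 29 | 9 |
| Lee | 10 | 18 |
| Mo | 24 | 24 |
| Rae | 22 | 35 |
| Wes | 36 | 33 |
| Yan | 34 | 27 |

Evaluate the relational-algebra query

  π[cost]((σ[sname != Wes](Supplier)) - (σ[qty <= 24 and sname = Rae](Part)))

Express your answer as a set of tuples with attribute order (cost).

{22, 24, 28, 36, 9}

Filtering on sname != Wes leaves {(Bo, 13, 22), (Bo, 6, 9), (Cal, 24, 9), (Hal, 7, 36), (Mo, 24, 24), (Rae, 18, 28)}.
Filtering on qty <= 24 and sname = Rae leaves {(Rae, 22, 35)}.
Set difference of the two operands is {(Bo, 13, 22), (Bo, 6, 9), (Cal, 24, 9), (Hal, 7, 36), (Mo, 24, 24), (Rae, 18, 28)}.
π[cost]: project onto (cost) (1 duplicate(s) eliminated) → {22, 24, 28, 36, 9}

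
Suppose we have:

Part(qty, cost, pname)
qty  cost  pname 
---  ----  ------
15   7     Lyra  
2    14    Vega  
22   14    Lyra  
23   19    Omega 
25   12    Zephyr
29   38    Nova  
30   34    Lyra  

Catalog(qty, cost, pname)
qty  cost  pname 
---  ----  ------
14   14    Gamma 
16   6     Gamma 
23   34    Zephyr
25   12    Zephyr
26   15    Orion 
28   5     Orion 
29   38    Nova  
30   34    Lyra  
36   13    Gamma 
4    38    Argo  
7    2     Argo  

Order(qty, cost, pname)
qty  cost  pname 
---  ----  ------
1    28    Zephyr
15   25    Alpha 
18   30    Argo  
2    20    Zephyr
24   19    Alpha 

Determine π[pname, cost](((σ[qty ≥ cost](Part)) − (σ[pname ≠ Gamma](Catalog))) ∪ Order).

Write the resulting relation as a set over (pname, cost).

Apply σ_{qty ≥ cost}; surviving tuples: {(15, 7, Lyra), (22, 14, Lyra), (23, 19, Omega), (25, 12, Zephyr)}
Apply σ_{pname ≠ Gamma}; surviving tuples: {(23, 34, Zephyr), (25, 12, Zephyr), (26, 15, Orion), (28, 5, Orion), (29, 38, Nova), (30, 34, Lyra), (4, 38, Argo), (7, 2, Argo)}
Set difference of the two operands is {(15, 7, Lyra), (22, 14, Lyra), (23, 19, Omega)}.
Set union of the two operands is {(1, 28, Zephyr), (15, 25, Alpha), (15, 7, Lyra), (18, 30, Argo), (2, 20, Zephyr), (22, 14, Lyra), (23, 19, Omega), (24, 19, Alpha)}.
Projecting to pname, cost: {(Alpha, 19), (Alpha, 25), (Argo, 30), (Lyra, 14), (Lyra, 7), (Omega, 19), (Zephyr, 20), (Zephyr, 28)}

{(Alpha, 19), (Alpha, 25), (Argo, 30), (Lyra, 14), (Lyra, 7), (Omega, 19), (Zephyr, 20), (Zephyr, 28)}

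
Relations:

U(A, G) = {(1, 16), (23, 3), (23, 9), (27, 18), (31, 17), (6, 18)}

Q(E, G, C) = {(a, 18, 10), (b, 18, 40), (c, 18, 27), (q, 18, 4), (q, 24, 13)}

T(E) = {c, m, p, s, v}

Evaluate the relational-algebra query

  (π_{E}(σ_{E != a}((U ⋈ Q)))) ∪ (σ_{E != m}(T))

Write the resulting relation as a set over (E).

U ⋈ Q (natural join on G): {(27, 18, a, 10), (27, 18, b, 40), (27, 18, c, 27), (27, 18, q, 4), (6, 18, a, 10), (6, 18, b, 40), (6, 18, c, 27), (6, 18, q, 4)}
Selection E != a: {(27, 18, b, 40), (27, 18, c, 27), (27, 18, q, 4), (6, 18, b, 40), (6, 18, c, 27), (6, 18, q, 4)}
Projecting to E (3 duplicate(s) eliminated): {b, c, q}
Selection E != m: {c, p, s, v}
Union: {b, c, q} with {c, p, s, v} → {b, c, p, q, s, v}

{b, c, p, q, s, v}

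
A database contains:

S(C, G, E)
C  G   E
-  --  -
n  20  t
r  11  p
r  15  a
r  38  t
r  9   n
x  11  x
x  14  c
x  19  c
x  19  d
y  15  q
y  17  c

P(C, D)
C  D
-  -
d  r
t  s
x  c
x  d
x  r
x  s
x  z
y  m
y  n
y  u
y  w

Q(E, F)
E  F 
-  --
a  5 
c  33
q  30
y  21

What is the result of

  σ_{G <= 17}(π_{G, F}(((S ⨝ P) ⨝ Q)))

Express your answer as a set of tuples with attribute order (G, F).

Natural join on C: {(x, 11, x, c), (x, 11, x, d), (x, 11, x, r), (x, 11, x, s), (x, 11, x, z), (x, 14, c, c), (x, 14, c, d), (x, 14, c, r), (x, 14, c, s), (x, 14, c, z), (x, 19, c, c), (x, 19, c, d), (x, 19, c, r), (x, 19, c, s), (x, 19, c, z), (x, 19, d, c), (x, 19, d, d), (x, 19, d, r), (x, 19, d, s), (x, 19, d, z), (y, 15, q, m), (y, 15, q, n), (y, 15, q, u), (y, 15, q, w), (y, 17, c, m), (y, 17, c, n), (y, 17, c, u), (y, 17, c, w)}
Natural join on E: {(x, 14, c, c, 33), (x, 14, c, d, 33), (x, 14, c, r, 33), (x, 14, c, s, 33), (x, 14, c, z, 33), (x, 19, c, c, 33), (x, 19, c, d, 33), (x, 19, c, r, 33), (x, 19, c, s, 33), (x, 19, c, z, 33), (y, 15, q, m, 30), (y, 15, q, n, 30), (y, 15, q, u, 30), (y, 15, q, w, 30), (y, 17, c, m, 33), (y, 17, c, n, 33), (y, 17, c, u, 33), (y, 17, c, w, 33)}
π_{G, F} gives {(14, 33), (15, 30), (17, 33), (19, 33)} (14 duplicate(s) eliminated).
σ[G <= 17]: keep tuples satisfying G <= 17 → {(14, 33), (15, 30), (17, 33)}

{(14, 33), (15, 30), (17, 33)}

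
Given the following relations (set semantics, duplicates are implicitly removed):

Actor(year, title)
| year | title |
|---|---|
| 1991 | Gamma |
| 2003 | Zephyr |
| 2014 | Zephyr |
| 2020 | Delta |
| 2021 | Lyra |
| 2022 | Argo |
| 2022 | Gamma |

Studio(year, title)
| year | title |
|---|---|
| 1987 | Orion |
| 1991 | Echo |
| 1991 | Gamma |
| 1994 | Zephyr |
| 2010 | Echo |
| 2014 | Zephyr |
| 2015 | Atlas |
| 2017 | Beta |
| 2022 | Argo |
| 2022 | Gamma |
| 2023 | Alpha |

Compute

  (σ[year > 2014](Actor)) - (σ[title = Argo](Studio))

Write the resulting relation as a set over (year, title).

Apply σ_{year > 2014}; surviving tuples: {(2020, Delta), (2021, Lyra), (2022, Argo), (2022, Gamma)}
Apply σ_{title = Argo}; surviving tuples: {(2022, Argo)}
Set difference of the two operands is {(2020, Delta), (2021, Lyra), (2022, Gamma)}.

{(2020, Delta), (2021, Lyra), (2022, Gamma)}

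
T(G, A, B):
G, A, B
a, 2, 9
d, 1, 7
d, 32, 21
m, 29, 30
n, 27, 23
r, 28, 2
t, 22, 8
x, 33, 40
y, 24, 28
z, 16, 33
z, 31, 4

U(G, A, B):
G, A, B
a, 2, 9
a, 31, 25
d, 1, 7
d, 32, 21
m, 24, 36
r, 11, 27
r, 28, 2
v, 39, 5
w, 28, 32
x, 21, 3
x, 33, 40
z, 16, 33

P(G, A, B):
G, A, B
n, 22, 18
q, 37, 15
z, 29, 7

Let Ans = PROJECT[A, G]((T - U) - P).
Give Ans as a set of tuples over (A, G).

Set difference of the two operands is {(m, 29, 30), (n, 27, 23), (t, 22, 8), (y, 24, 28), (z, 31, 4)}.
Set difference of the two operands is {(m, 29, 30), (n, 27, 23), (t, 22, 8), (y, 24, 28), (z, 31, 4)}.
Projecting to A, G: {(22, t), (24, y), (27, n), (29, m), (31, z)}

{(22, t), (24, y), (27, n), (29, m), (31, z)}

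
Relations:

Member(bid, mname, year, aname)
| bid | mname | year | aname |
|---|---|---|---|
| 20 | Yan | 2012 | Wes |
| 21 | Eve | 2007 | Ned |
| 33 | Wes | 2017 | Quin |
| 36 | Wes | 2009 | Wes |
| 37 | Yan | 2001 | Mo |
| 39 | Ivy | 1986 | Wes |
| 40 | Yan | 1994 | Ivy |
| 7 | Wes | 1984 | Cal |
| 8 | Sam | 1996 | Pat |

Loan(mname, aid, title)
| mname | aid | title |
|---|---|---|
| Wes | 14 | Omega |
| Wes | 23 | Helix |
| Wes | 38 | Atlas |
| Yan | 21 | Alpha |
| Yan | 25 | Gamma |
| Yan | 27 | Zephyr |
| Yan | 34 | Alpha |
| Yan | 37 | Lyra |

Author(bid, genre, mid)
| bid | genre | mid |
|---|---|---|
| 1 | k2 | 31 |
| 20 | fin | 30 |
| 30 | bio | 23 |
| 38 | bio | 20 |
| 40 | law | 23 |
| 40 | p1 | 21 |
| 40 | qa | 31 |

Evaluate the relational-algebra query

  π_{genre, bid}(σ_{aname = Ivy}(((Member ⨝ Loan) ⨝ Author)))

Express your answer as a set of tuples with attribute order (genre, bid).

{(law, 40), (p1, 40), (qa, 40)}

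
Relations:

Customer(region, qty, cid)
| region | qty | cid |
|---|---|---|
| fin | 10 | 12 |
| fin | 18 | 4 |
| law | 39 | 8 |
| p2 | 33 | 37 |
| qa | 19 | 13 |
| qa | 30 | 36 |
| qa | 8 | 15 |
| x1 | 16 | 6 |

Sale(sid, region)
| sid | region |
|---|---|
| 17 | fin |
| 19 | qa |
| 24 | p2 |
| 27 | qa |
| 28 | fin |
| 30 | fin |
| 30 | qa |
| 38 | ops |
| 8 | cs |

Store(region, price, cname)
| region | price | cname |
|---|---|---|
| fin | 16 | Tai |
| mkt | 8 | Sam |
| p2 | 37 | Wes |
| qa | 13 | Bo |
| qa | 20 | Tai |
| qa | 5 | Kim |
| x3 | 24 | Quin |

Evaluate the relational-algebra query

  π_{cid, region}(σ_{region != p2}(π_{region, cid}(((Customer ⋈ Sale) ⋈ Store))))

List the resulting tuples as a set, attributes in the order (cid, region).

Natural join on region: {(fin, 10, 12, 17), (fin, 10, 12, 28), (fin, 10, 12, 30), (fin, 18, 4, 17), (fin, 18, 4, 28), (fin, 18, 4, 30), (p2, 33, 37, 24), (qa, 19, 13, 19), (qa, 19, 13, 27), (qa, 19, 13, 30), (qa, 30, 36, 19), (qa, 30, 36, 27), (qa, 30, 36, 30), (qa, 8, 15, 19), (qa, 8, 15, 27), (qa, 8, 15, 30)}
Natural join on region: {(fin, 10, 12, 17, 16, Tai), (fin, 10, 12, 28, 16, Tai), (fin, 10, 12, 30, 16, Tai), (fin, 18, 4, 17, 16, Tai), (fin, 18, 4, 28, 16, Tai), (fin, 18, 4, 30, 16, Tai), (p2, 33, 37, 24, 37, Wes), (qa, 19, 13, 19, 13, Bo), (qa, 19, 13, 19, 20, Tai), (qa, 19, 13, 19, 5, Kim), (qa, 19, 13, 27, 13, Bo), (qa, 19, 13, 27, 20, Tai), (qa, 19, 13, 27, 5, Kim), (qa, 19, 13, 30, 13, Bo), (qa, 19, 13, 30, 20, Tai), (qa, 19, 13, 30, 5, Kim), (qa, 30, 36, 19, 13, Bo), (qa, 30, 36, 19, 20, Tai), (qa, 30, 36, 19, 5, Kim), (qa, 30, 36, 27, 13, Bo), (qa, 30, 36, 27, 20, Tai), (qa, 30, 36, 27, 5, Kim), (qa, 30, 36, 30, 13, Bo), (qa, 30, 36, 30, 20, Tai), (qa, 30, 36, 30, 5, Kim), (qa, 8, 15, 19, 13, Bo), (qa, 8, 15, 19, 20, Tai), (qa, 8, 15, 19, 5, Kim), (qa, 8, 15, 27, 13, Bo), (qa, 8, 15, 27, 20, Tai), (qa, 8, 15, 27, 5, Kim), (qa, 8, 15, 30, 13, Bo), (qa, 8, 15, 30, 20, Tai), (qa, 8, 15, 30, 5, Kim)}
π_{region, cid} gives {(fin, 12), (fin, 4), (p2, 37), (qa, 13), (qa, 15), (qa, 36)} (28 duplicate(s) eliminated).
σ[region != p2]: keep tuples satisfying region != p2 → {(fin, 12), (fin, 4), (qa, 13), (qa, 15), (qa, 36)}
π_{cid, region} gives {(12, fin), (13, qa), (15, qa), (36, qa), (4, fin)}.

{(12, fin), (13, qa), (15, qa), (36, qa), (4, fin)}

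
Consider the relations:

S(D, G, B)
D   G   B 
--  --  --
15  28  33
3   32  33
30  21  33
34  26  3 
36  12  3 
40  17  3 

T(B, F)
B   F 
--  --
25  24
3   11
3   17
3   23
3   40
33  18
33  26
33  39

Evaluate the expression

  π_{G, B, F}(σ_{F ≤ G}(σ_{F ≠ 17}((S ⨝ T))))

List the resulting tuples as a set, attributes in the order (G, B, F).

{(12, 3, 11), (17, 3, 11), (21, 33, 18), (26, 3, 11), (26, 3, 23), (28, 33, 18), (28, 33, 26), (32, 33, 18), (32, 33, 26)}

Joining S and T on B yields {(15, 28, 33, 18), (15, 28, 33, 26), (15, 28, 33, 39), (3, 32, 33, 18), (3, 32, 33, 26), (3, 32, 33, 39), (30, 21, 33, 18), (30, 21, 33, 26), (30, 21, 33, 39), (34, 26, 3, 11), (34, 26, 3, 17), (34, 26, 3, 23), (34, 26, 3, 40), (36, 12, 3, 11), (36, 12, 3, 17), (36, 12, 3, 23), (36, 12, 3, 40), (40, 17, 3, 11), (40, 17, 3, 17), (40, 17, 3, 23), (40, 17, 3, 40)}.
Apply σ_{F ≠ 17}; surviving tuples: {(15, 28, 33, 18), (15, 28, 33, 26), (15, 28, 33, 39), (3, 32, 33, 18), (3, 32, 33, 26), (3, 32, 33, 39), (30, 21, 33, 18), (30, 21, 33, 26), (30, 21, 33, 39), (34, 26, 3, 11), (34, 26, 3, 23), (34, 26, 3, 40), (36, 12, 3, 11), (36, 12, 3, 23), (36, 12, 3, 40), (40, 17, 3, 11), (40, 17, 3, 23), (40, 17, 3, 40)}
Apply σ_{F ≤ G}; surviving tuples: {(15, 28, 33, 18), (15, 28, 33, 26), (3, 32, 33, 18), (3, 32, 33, 26), (30, 21, 33, 18), (34, 26, 3, 11), (34, 26, 3, 23), (36, 12, 3, 11), (40, 17, 3, 11)}
π[G, B, F]: project onto (G, B, F) → {(12, 3, 11), (17, 3, 11), (21, 33, 18), (26, 3, 11), (26, 3, 23), (28, 33, 18), (28, 33, 26), (32, 33, 18), (32, 33, 26)}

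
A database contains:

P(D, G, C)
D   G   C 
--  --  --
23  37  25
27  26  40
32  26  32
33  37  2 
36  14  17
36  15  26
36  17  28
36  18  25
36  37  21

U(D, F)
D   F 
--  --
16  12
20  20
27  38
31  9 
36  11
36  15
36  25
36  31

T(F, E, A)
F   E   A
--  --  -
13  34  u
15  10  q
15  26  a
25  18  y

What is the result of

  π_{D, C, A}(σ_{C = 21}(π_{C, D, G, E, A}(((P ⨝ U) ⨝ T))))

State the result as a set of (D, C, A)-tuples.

{(36, 21, a), (36, 21, q), (36, 21, y)}

P ⋈ U (natural join on D): {(27, 26, 40, 38), (36, 14, 17, 11), (36, 14, 17, 15), (36, 14, 17, 25), (36, 14, 17, 31), (36, 15, 26, 11), (36, 15, 26, 15), (36, 15, 26, 25), (36, 15, 26, 31), (36, 17, 28, 11), (36, 17, 28, 15), (36, 17, 28, 25), (36, 17, 28, 31), (36, 18, 25, 11), (36, 18, 25, 15), (36, 18, 25, 25), (36, 18, 25, 31), (36, 37, 21, 11), (36, 37, 21, 15), (36, 37, 21, 25), (36, 37, 21, 31)}
(P ⨝ U) ⋈ T (natural join on F): {(36, 14, 17, 15, 10, q), (36, 14, 17, 15, 26, a), (36, 14, 17, 25, 18, y), (36, 15, 26, 15, 10, q), (36, 15, 26, 15, 26, a), (36, 15, 26, 25, 18, y), (36, 17, 28, 15, 10, q), (36, 17, 28, 15, 26, a), (36, 17, 28, 25, 18, y), (36, 18, 25, 15, 10, q), (36, 18, 25, 15, 26, a), (36, 18, 25, 25, 18, y), (36, 37, 21, 15, 10, q), (36, 37, 21, 15, 26, a), (36, 37, 21, 25, 18, y)}
Keep only column(s) C, D, G, E, A: {(17, 36, 14, 10, q), (17, 36, 14, 18, y), (17, 36, 14, 26, a), (21, 36, 37, 10, q), (21, 36, 37, 18, y), (21, 36, 37, 26, a), (25, 36, 18, 10, q), (25, 36, 18, 18, y), (25, 36, 18, 26, a), (26, 36, 15, 10, q), (26, 36, 15, 18, y), (26, 36, 15, 26, a), (28, 36, 17, 10, q), (28, 36, 17, 18, y), (28, 36, 17, 26, a)}
Apply σ_{C = 21}; surviving tuples: {(21, 36, 37, 10, q), (21, 36, 37, 18, y), (21, 36, 37, 26, a)}
Keep only column(s) D, C, A: {(36, 21, a), (36, 21, q), (36, 21, y)}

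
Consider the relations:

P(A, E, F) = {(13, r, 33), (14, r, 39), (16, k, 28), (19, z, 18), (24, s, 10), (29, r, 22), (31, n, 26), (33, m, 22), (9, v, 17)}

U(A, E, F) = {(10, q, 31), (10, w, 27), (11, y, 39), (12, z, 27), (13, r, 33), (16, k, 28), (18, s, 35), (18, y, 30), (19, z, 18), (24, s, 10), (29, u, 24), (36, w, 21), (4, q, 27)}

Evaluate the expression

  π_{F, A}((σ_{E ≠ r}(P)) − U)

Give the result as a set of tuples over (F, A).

{(17, 9), (22, 33), (26, 31)}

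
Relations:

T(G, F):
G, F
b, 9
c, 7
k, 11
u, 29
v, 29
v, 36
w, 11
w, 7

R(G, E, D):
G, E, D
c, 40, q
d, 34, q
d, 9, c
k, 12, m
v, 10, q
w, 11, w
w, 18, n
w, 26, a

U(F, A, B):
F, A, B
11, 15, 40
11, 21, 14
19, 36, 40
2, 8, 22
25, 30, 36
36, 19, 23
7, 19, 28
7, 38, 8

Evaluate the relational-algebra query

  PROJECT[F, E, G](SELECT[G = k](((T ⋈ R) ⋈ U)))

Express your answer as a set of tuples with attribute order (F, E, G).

{(11, 12, k)}

T ⋈ R (natural join on G): {(c, 7, 40, q), (k, 11, 12, m), (v, 29, 10, q), (v, 36, 10, q), (w, 11, 11, w), (w, 11, 18, n), (w, 11, 26, a), (w, 7, 11, w), (w, 7, 18, n), (w, 7, 26, a)}
(T ⋈ R) ⋈ U (natural join on F): {(c, 7, 40, q, 19, 28), (c, 7, 40, q, 38, 8), (k, 11, 12, m, 15, 40), (k, 11, 12, m, 21, 14), (v, 36, 10, q, 19, 23), (w, 11, 11, w, 15, 40), (w, 11, 11, w, 21, 14), (w, 11, 18, n, 15, 40), (w, 11, 18, n, 21, 14), (w, 11, 26, a, 15, 40), (w, 11, 26, a, 21, 14), (w, 7, 11, w, 19, 28), (w, 7, 11, w, 38, 8), (w, 7, 18, n, 19, 28), (w, 7, 18, n, 38, 8), (w, 7, 26, a, 19, 28), (w, 7, 26, a, 38, 8)}
Apply σ_{G = k}; surviving tuples: {(k, 11, 12, m, 15, 40), (k, 11, 12, m, 21, 14)}
π_{F, E, G} gives {(11, 12, k)} (1 duplicate(s) eliminated).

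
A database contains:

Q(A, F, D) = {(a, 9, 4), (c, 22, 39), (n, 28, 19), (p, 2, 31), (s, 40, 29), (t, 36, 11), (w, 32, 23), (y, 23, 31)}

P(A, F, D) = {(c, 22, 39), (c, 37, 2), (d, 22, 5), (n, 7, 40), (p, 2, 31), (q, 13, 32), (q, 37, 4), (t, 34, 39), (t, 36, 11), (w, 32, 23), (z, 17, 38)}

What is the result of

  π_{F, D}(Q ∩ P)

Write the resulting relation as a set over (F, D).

Intersection: {(a, 9, 4), (c, 22, 39), (n, 28, 19), (p, 2, 31), (s, 40, 29), (t, 36, 11), (w, 32, 23), (y, 23, 31)} with {(c, 22, 39), (c, 37, 2), (d, 22, 5), (n, 7, 40), (p, 2, 31), (q, 13, 32), (q, 37, 4), (t, 34, 39), (t, 36, 11), (w, 32, 23), (z, 17, 38)} → {(c, 22, 39), (p, 2, 31), (t, 36, 11), (w, 32, 23)}
Keep only column(s) F, D: {(2, 31), (22, 39), (32, 23), (36, 11)}

{(2, 31), (22, 39), (32, 23), (36, 11)}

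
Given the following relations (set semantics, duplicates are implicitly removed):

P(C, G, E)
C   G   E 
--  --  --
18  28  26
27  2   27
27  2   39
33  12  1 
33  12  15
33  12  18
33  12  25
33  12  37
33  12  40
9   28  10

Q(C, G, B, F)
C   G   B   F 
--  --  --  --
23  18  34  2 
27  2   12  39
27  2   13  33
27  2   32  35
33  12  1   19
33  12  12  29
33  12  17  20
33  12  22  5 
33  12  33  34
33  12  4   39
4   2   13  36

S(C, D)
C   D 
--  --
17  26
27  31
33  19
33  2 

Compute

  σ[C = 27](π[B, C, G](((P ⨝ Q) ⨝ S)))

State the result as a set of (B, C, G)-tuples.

Joining P and Q on C, G yields {(27, 2, 27, 12, 39), (27, 2, 27, 13, 33), (27, 2, 27, 32, 35), (27, 2, 39, 12, 39), (27, 2, 39, 13, 33), (27, 2, 39, 32, 35), (33, 12, 1, 1, 19), (33, 12, 1, 12, 29), (33, 12, 1, 17, 20), (33, 12, 1, 22, 5), (33, 12, 1, 33, 34), (33, 12, 1, 4, 39), (33, 12, 15, 1, 19), (33, 12, 15, 12, 29), (33, 12, 15, 17, 20), (33, 12, 15, 22, 5), (33, 12, 15, 33, 34), (33, 12, 15, 4, 39), (33, 12, 18, 1, 19), (33, 12, 18, 12, 29), (33, 12, 18, 17, 20), (33, 12, 18, 22, 5), (33, 12, 18, 33, 34), (33, 12, 18, 4, 39), (33, 12, 25, 1, 19), (33, 12, 25, 12, 29), (33, 12, 25, 17, 20), (33, 12, 25, 22, 5), (33, 12, 25, 33, 34), (33, 12, 25, 4, 39), (33, 12, 37, 1, 19), (33, 12, 37, 12, 29), (33, 12, 37, 17, 20), (33, 12, 37, 22, 5), (33, 12, 37, 33, 34), (33, 12, 37, 4, 39), (33, 12, 40, 1, 19), (33, 12, 40, 12, 29), (33, 12, 40, 17, 20), (33, 12, 40, 22, 5), (33, 12, 40, 33, 34), (33, 12, 40, 4, 39)}.
Joining (P ⨝ Q) and S on C yields {(27, 2, 27, 12, 39, 31), (27, 2, 27, 13, 33, 31), (27, 2, 27, 32, 35, 31), (27, 2, 39, 12, 39, 31), (27, 2, 39, 13, 33, 31), (27, 2, 39, 32, 35, 31), (33, 12, 1, 1, 19, 19), (33, 12, 1, 1, 19, 2), (33, 12, 1, 12, 29, 19), (33, 12, 1, 12, 29, 2), (33, 12, 1, 17, 20, 19), (33, 12, 1, 17, 20, 2), (33, 12, 1, 22, 5, 19), (33, 12, 1, 22, 5, 2), (33, 12, 1, 33, 34, 19), (33, 12, 1, 33, 34, 2), (33, 12, 1, 4, 39, 19), (33, 12, 1, 4, 39, 2), (33, 12, 15, 1, 19, 19), (33, 12, 15, 1, 19, 2), (33, 12, 15, 12, 29, 19), (33, 12, 15, 12, 29, 2), (33, 12, 15, 17, 20, 19), (33, 12, 15, 17, 20, 2), (33, 12, 15, 22, 5, 19), (33, 12, 15, 22, 5, 2), (33, 12, 15, 33, 34, 19), (33, 12, 15, 33, 34, 2), (33, 12, 15, 4, 39, 19), (33, 12, 15, 4, 39, 2), (33, 12, 18, 1, 19, 19), (33, 12, 18, 1, 19, 2), (33, 12, 18, 12, 29, 19), (33, 12, 18, 12, 29, 2), (33, 12, 18, 17, 20, 19), (33, 12, 18, 17, 20, 2), (33, 12, 18, 22, 5, 19), (33, 12, 18, 22, 5, 2), (33, 12, 18, 33, 34, 19), (33, 12, 18, 33, 34, 2), (33, 12, 18, 4, 39, 19), (33, 12, 18, 4, 39, 2), (33, 12, 25, 1, 19, 19), (33, 12, 25, 1, 19, 2), (33, 12, 25, 12, 29, 19), (33, 12, 25, 12, 29, 2), (33, 12, 25, 17, 20, 19), (33, 12, 25, 17, 20, 2), (33, 12, 25, 22, 5, 19), (33, 12, 25, 22, 5, 2), (33, 12, 25, 33, 34, 19), (33, 12, 25, 33, 34, 2), (33, 12, 25, 4, 39, 19), (33, 12, 25, 4, 39, 2), (33, 12, 37, 1, 19, 19), (33, 12, 37, 1, 19, 2), (33, 12, 37, 12, 29, 19), (33, 12, 37, 12, 29, 2), (33, 12, 37, 17, 20, 19), (33, 12, 37, 17, 20, 2), (33, 12, 37, 22, 5, 19), (33, 12, 37, 22, 5, 2), (33, 12, 37, 33, 34, 19), (33, 12, 37, 33, 34, 2), (33, 12, 37, 4, 39, 19), (33, 12, 37, 4, 39, 2), (33, 12, 40, 1, 19, 19), (33, 12, 40, 1, 19, 2), (33, 12, 40, 12, 29, 19), (33, 12, 40, 12, 29, 2), (33, 12, 40, 17, 20, 19), (33, 12, 40, 17, 20, 2), (33, 12, 40, 22, 5, 19), (33, 12, 40, 22, 5, 2), (33, 12, 40, 33, 34, 19), (33, 12, 40, 33, 34, 2), (33, 12, 40, 4, 39, 19), (33, 12, 40, 4, 39, 2)}.
Projecting to B, C, G (69 duplicate(s) eliminated): {(1, 33, 12), (12, 27, 2), (12, 33, 12), (13, 27, 2), (17, 33, 12), (22, 33, 12), (32, 27, 2), (33, 33, 12), (4, 33, 12)}
Apply σ_{C = 27}; surviving tuples: {(12, 27, 2), (13, 27, 2), (32, 27, 2)}

{(12, 27, 2), (13, 27, 2), (32, 27, 2)}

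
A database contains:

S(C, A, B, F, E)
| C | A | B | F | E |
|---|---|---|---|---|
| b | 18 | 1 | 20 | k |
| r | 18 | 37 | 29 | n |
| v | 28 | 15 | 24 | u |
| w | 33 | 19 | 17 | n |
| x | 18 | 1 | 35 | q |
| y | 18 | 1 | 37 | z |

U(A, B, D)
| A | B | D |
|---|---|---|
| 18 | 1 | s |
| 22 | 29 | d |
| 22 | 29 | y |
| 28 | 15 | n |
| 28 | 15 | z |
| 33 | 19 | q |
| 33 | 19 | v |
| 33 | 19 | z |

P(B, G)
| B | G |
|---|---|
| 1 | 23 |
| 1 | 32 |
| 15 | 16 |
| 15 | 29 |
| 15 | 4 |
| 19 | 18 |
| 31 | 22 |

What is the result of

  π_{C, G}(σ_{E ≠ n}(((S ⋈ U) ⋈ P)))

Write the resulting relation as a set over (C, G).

S ⋈ U (natural join on A, B): {(b, 18, 1, 20, k, s), (v, 28, 15, 24, u, n), (v, 28, 15, 24, u, z), (w, 33, 19, 17, n, q), (w, 33, 19, 17, n, v), (w, 33, 19, 17, n, z), (x, 18, 1, 35, q, s), (y, 18, 1, 37, z, s)}
(S ⋈ U) ⋈ P (natural join on B): {(b, 18, 1, 20, k, s, 23), (b, 18, 1, 20, k, s, 32), (v, 28, 15, 24, u, n, 16), (v, 28, 15, 24, u, n, 29), (v, 28, 15, 24, u, n, 4), (v, 28, 15, 24, u, z, 16), (v, 28, 15, 24, u, z, 29), (v, 28, 15, 24, u, z, 4), (w, 33, 19, 17, n, q, 18), (w, 33, 19, 17, n, v, 18), (w, 33, 19, 17, n, z, 18), (x, 18, 1, 35, q, s, 23), (x, 18, 1, 35, q, s, 32), (y, 18, 1, 37, z, s, 23), (y, 18, 1, 37, z, s, 32)}
Selection E ≠ n: {(b, 18, 1, 20, k, s, 23), (b, 18, 1, 20, k, s, 32), (v, 28, 15, 24, u, n, 16), (v, 28, 15, 24, u, n, 29), (v, 28, 15, 24, u, n, 4), (v, 28, 15, 24, u, z, 16), (v, 28, 15, 24, u, z, 29), (v, 28, 15, 24, u, z, 4), (x, 18, 1, 35, q, s, 23), (x, 18, 1, 35, q, s, 32), (y, 18, 1, 37, z, s, 23), (y, 18, 1, 37, z, s, 32)}
π[C, G]: project onto (C, G) (3 duplicate(s) eliminated) → {(b, 23), (b, 32), (v, 16), (v, 29), (v, 4), (x, 23), (x, 32), (y, 23), (y, 32)}

{(b, 23), (b, 32), (v, 16), (v, 29), (v, 4), (x, 23), (x, 32), (y, 23), (y, 32)}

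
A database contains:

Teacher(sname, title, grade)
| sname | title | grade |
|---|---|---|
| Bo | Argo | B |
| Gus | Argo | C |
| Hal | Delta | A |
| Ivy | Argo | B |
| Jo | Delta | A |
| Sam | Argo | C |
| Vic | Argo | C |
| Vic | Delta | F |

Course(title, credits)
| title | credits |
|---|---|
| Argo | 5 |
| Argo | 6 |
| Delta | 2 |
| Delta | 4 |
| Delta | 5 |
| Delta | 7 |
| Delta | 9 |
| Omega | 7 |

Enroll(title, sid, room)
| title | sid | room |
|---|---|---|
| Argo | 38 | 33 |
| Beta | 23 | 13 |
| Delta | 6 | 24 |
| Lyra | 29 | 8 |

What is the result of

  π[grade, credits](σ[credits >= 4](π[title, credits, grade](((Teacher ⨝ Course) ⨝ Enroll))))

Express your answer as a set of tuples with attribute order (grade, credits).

Natural join on title: {(Bo, Argo, B, 5), (Bo, Argo, B, 6), (Gus, Argo, C, 5), (Gus, Argo, C, 6), (Hal, Delta, A, 2), (Hal, Delta, A, 4), (Hal, Delta, A, 5), (Hal, Delta, A, 7), (Hal, Delta, A, 9), (Ivy, Argo, B, 5), (Ivy, Argo, B, 6), (Jo, Delta, A, 2), (Jo, Delta, A, 4), (Jo, Delta, A, 5), (Jo, Delta, A, 7), (Jo, Delta, A, 9), (Sam, Argo, C, 5), (Sam, Argo, C, 6), (Vic, Argo, C, 5), (Vic, Argo, C, 6), (Vic, Delta, F, 2), (Vic, Delta, F, 4), (Vic, Delta, F, 5), (Vic, Delta, F, 7), (Vic, Delta, F, 9)}
Natural join on title: {(Bo, Argo, B, 5, 38, 33), (Bo, Argo, B, 6, 38, 33), (Gus, Argo, C, 5, 38, 33), (Gus, Argo, C, 6, 38, 33), (Hal, Delta, A, 2, 6, 24), (Hal, Delta, A, 4, 6, 24), (Hal, Delta, A, 5, 6, 24), (Hal, Delta, A, 7, 6, 24), (Hal, Delta, A, 9, 6, 24), (Ivy, Argo, B, 5, 38, 33), (Ivy, Argo, B, 6, 38, 33), (Jo, Delta, A, 2, 6, 24), (Jo, Delta, A, 4, 6, 24), (Jo, Delta, A, 5, 6, 24), (Jo, Delta, A, 7, 6, 24), (Jo, Delta, A, 9, 6, 24), (Sam, Argo, C, 5, 38, 33), (Sam, Argo, C, 6, 38, 33), (Vic, Argo, C, 5, 38, 33), (Vic, Argo, C, 6, 38, 33), (Vic, Delta, F, 2, 6, 24), (Vic, Delta, F, 4, 6, 24), (Vic, Delta, F, 5, 6, 24), (Vic, Delta, F, 7, 6, 24), (Vic, Delta, F, 9, 6, 24)}
Keep only column(s) title, credits, grade (11 duplicate(s) eliminated): {(Argo, 5, B), (Argo, 5, C), (Argo, 6, B), (Argo, 6, C), (Delta, 2, A), (Delta, 2, F), (Delta, 4, A), (Delta, 4, F), (Delta, 5, A), (Delta, 5, F), (Delta, 7, A), (Delta, 7, F), (Delta, 9, A), (Delta, 9, F)}
σ[credits >= 4]: keep tuples satisfying credits >= 4 → {(Argo, 5, B), (Argo, 5, C), (Argo, 6, B), (Argo, 6, C), (Delta, 4, A), (Delta, 4, F), (Delta, 5, A), (Delta, 5, F), (Delta, 7, A), (Delta, 7, F), (Delta, 9, A), (Delta, 9, F)}
Keep only column(s) grade, credits: {(A, 4), (A, 5), (A, 7), (A, 9), (B, 5), (B, 6), (C, 5), (C, 6), (F, 4), (F, 5), (F, 7), (F, 9)}

{(A, 4), (A, 5), (A, 7), (A, 9), (B, 5), (B, 6), (C, 5), (C, 6), (F, 4), (F, 5), (F, 7), (F, 9)}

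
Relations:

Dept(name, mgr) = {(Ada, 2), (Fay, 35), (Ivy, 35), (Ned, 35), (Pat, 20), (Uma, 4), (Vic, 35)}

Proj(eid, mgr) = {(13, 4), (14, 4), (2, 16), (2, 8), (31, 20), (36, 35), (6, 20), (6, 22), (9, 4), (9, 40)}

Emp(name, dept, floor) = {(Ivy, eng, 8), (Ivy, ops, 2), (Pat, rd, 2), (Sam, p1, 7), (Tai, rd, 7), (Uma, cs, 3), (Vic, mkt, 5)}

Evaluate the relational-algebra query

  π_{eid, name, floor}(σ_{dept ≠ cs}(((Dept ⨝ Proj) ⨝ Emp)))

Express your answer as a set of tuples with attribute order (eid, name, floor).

Dept ⋈ Proj (natural join on mgr): {(Fay, 35, 36), (Ivy, 35, 36), (Ned, 35, 36), (Pat, 20, 31), (Pat, 20, 6), (Uma, 4, 13), (Uma, 4, 14), (Uma, 4, 9), (Vic, 35, 36)}
(Dept ⨝ Proj) ⋈ Emp (natural join on name): {(Ivy, 35, 36, eng, 8), (Ivy, 35, 36, ops, 2), (Pat, 20, 31, rd, 2), (Pat, 20, 6, rd, 2), (Uma, 4, 13, cs, 3), (Uma, 4, 14, cs, 3), (Uma, 4, 9, cs, 3), (Vic, 35, 36, mkt, 5)}
Filtering on dept ≠ cs leaves {(Ivy, 35, 36, eng, 8), (Ivy, 35, 36, ops, 2), (Pat, 20, 31, rd, 2), (Pat, 20, 6, rd, 2), (Vic, 35, 36, mkt, 5)}.
Keep only column(s) eid, name, floor: {(31, Pat, 2), (36, Ivy, 2), (36, Ivy, 8), (36, Vic, 5), (6, Pat, 2)}

{(31, Pat, 2), (36, Ivy, 2), (36, Ivy, 8), (36, Vic, 5), (6, Pat, 2)}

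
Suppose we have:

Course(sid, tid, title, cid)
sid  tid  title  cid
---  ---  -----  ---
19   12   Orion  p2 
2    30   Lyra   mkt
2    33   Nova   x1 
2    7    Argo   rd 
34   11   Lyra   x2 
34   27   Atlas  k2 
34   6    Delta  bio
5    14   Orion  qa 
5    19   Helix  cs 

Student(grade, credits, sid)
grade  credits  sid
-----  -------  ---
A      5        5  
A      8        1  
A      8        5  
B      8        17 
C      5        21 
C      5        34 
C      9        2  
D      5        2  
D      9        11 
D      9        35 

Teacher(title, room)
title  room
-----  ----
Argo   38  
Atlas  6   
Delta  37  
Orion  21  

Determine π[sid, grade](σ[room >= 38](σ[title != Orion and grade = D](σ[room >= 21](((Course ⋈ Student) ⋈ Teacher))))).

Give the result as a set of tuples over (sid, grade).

{(2, D)}

Natural join on sid: {(2, 30, Lyra, mkt, C, 9), (2, 30, Lyra, mkt, D, 5), (2, 33, Nova, x1, C, 9), (2, 33, Nova, x1, D, 5), (2, 7, Argo, rd, C, 9), (2, 7, Argo, rd, D, 5), (34, 11, Lyra, x2, C, 5), (34, 27, Atlas, k2, C, 5), (34, 6, Delta, bio, C, 5), (5, 14, Orion, qa, A, 5), (5, 14, Orion, qa, A, 8), (5, 19, Helix, cs, A, 5), (5, 19, Helix, cs, A, 8)}
Natural join on title: {(2, 7, Argo, rd, C, 9, 38), (2, 7, Argo, rd, D, 5, 38), (34, 27, Atlas, k2, C, 5, 6), (34, 6, Delta, bio, C, 5, 37), (5, 14, Orion, qa, A, 5, 21), (5, 14, Orion, qa, A, 8, 21)}
σ[room >= 21]: keep tuples satisfying room >= 21 → {(2, 7, Argo, rd, C, 9, 38), (2, 7, Argo, rd, D, 5, 38), (34, 6, Delta, bio, C, 5, 37), (5, 14, Orion, qa, A, 5, 21), (5, 14, Orion, qa, A, 8, 21)}
σ[title != Orion and grade = D]: keep tuples satisfying title != Orion and grade = D → {(2, 7, Argo, rd, D, 5, 38)}
σ[room >= 38]: keep tuples satisfying room >= 38 → {(2, 7, Argo, rd, D, 5, 38)}
π_{sid, grade} gives {(2, D)}.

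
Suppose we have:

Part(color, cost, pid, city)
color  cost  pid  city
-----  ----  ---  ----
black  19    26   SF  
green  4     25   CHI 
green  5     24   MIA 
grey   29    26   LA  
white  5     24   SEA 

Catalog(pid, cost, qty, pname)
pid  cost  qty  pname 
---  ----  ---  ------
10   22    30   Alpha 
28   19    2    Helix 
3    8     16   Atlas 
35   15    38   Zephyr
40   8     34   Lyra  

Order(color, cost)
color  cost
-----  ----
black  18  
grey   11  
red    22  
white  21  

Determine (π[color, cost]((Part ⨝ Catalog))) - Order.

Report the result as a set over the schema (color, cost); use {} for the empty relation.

Natural join on cost, pid: {}
Keep only column(s) color, cost: {}
Taking the difference: {}

{}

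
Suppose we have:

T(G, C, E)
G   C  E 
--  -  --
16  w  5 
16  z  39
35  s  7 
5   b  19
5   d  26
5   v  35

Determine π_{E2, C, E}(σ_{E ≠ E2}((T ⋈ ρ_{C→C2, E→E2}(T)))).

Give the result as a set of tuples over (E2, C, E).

ρ[C→C2, E→E2]: schema becomes (G, C2, E2); tuples unchanged.
Natural join on G: {(16, w, 5, w, 5), (16, w, 5, z, 39), (16, z, 39, w, 5), (16, z, 39, z, 39), (35, s, 7, s, 7), (5, b, 19, b, 19), (5, b, 19, d, 26), (5, b, 19, v, 35), (5, d, 26, b, 19), (5, d, 26, d, 26), (5, d, 26, v, 35), (5, v, 35, b, 19), (5, v, 35, d, 26), (5, v, 35, v, 35)}
Selection E ≠ E2: {(16, w, 5, z, 39), (16, z, 39, w, 5), (5, b, 19, d, 26), (5, b, 19, v, 35), (5, d, 26, b, 19), (5, d, 26, v, 35), (5, v, 35, b, 19), (5, v, 35, d, 26)}
Projecting to E2, C, E: {(19, d, 26), (19, v, 35), (26, b, 19), (26, v, 35), (35, b, 19), (35, d, 26), (39, w, 5), (5, z, 39)}

{(19, d, 26), (19, v, 35), (26, b, 19), (26, v, 35), (35, b, 19), (35, d, 26), (39, w, 5), (5, z, 39)}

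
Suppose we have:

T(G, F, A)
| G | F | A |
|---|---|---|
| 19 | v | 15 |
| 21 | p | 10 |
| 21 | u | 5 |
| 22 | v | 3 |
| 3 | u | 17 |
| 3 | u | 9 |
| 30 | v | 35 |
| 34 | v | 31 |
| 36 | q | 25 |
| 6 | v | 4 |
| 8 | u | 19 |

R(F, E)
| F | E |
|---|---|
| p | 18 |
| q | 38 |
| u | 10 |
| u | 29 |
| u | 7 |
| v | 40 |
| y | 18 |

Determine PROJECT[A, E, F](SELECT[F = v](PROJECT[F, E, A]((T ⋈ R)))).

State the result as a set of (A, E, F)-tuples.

{(15, 40, v), (3, 40, v), (31, 40, v), (35, 40, v), (4, 40, v)}

T ⋈ R (natural join on F): {(19, v, 15, 40), (21, p, 10, 18), (21, u, 5, 10), (21, u, 5, 29), (21, u, 5, 7), (22, v, 3, 40), (3, u, 17, 10), (3, u, 17, 29), (3, u, 17, 7), (3, u, 9, 10), (3, u, 9, 29), (3, u, 9, 7), (30, v, 35, 40), (34, v, 31, 40), (36, q, 25, 38), (6, v, 4, 40), (8, u, 19, 10), (8, u, 19, 29), (8, u, 19, 7)}
Keep only column(s) F, E, A: {(p, 18, 10), (q, 38, 25), (u, 10, 17), (u, 10, 19), (u, 10, 5), (u, 10, 9), (u, 29, 17), (u, 29, 19), (u, 29, 5), (u, 29, 9), (u, 7, 17), (u, 7, 19), (u, 7, 5), (u, 7, 9), (v, 40, 15), (v, 40, 3), (v, 40, 31), (v, 40, 35), (v, 40, 4)}
σ[F = v]: keep tuples satisfying F = v → {(v, 40, 15), (v, 40, 3), (v, 40, 31), (v, 40, 35), (v, 40, 4)}
Keep only column(s) A, E, F: {(15, 40, v), (3, 40, v), (31, 40, v), (35, 40, v), (4, 40, v)}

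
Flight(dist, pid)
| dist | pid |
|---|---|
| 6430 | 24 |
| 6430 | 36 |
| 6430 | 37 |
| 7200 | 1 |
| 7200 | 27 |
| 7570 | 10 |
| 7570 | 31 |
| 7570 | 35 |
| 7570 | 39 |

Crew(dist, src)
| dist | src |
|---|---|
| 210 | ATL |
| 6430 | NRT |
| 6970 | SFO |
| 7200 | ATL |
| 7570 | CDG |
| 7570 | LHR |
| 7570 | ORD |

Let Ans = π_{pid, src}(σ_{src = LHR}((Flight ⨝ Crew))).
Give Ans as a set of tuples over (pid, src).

{(10, LHR), (31, LHR), (35, LHR), (39, LHR)}

Flight ⋈ Crew (natural join on dist): {(6430, 24, NRT), (6430, 36, NRT), (6430, 37, NRT), (7200, 1, ATL), (7200, 27, ATL), (7570, 10, CDG), (7570, 10, LHR), (7570, 10, ORD), (7570, 31, CDG), (7570, 31, LHR), (7570, 31, ORD), (7570, 35, CDG), (7570, 35, LHR), (7570, 35, ORD), (7570, 39, CDG), (7570, 39, LHR), (7570, 39, ORD)}
Selection src = LHR: {(7570, 10, LHR), (7570, 31, LHR), (7570, 35, LHR), (7570, 39, LHR)}
π[pid, src]: project onto (pid, src) → {(10, LHR), (31, LHR), (35, LHR), (39, LHR)}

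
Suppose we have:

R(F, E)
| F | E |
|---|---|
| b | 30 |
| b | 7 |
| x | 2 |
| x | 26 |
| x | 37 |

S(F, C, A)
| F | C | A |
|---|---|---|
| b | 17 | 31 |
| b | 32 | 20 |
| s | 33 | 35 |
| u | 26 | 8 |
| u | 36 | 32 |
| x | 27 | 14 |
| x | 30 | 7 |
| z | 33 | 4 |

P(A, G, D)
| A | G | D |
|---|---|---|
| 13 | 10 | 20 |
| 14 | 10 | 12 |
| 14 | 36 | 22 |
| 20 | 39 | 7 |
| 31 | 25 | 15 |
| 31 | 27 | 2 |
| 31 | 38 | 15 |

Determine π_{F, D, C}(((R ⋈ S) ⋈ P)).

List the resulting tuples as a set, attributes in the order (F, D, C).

{(b, 15, 17), (b, 2, 17), (b, 7, 32), (x, 12, 27), (x, 22, 27)}

Joining R and S on F yields {(b, 30, 17, 31), (b, 30, 32, 20), (b, 7, 17, 31), (b, 7, 32, 20), (x, 2, 27, 14), (x, 2, 30, 7), (x, 26, 27, 14), (x, 26, 30, 7), (x, 37, 27, 14), (x, 37, 30, 7)}.
Joining (R ⋈ S) and P on A yields {(b, 30, 17, 31, 25, 15), (b, 30, 17, 31, 27, 2), (b, 30, 17, 31, 38, 15), (b, 30, 32, 20, 39, 7), (b, 7, 17, 31, 25, 15), (b, 7, 17, 31, 27, 2), (b, 7, 17, 31, 38, 15), (b, 7, 32, 20, 39, 7), (x, 2, 27, 14, 10, 12), (x, 2, 27, 14, 36, 22), (x, 26, 27, 14, 10, 12), (x, 26, 27, 14, 36, 22), (x, 37, 27, 14, 10, 12), (x, 37, 27, 14, 36, 22)}.
π_{F, D, C} gives {(b, 15, 17), (b, 2, 17), (b, 7, 32), (x, 12, 27), (x, 22, 27)} (9 duplicate(s) eliminated).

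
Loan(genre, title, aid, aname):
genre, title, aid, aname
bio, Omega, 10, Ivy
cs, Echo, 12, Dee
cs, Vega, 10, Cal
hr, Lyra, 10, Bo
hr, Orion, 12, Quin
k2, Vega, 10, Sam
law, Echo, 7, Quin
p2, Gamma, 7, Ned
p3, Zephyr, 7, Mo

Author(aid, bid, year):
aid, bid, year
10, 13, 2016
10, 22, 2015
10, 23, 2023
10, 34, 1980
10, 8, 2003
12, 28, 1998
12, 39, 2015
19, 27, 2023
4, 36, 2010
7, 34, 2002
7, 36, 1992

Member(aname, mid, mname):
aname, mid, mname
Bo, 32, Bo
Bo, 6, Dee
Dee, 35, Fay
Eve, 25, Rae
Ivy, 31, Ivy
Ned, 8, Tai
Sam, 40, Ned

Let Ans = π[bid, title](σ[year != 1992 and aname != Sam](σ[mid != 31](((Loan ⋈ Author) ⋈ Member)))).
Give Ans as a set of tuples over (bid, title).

Loan ⋈ Author (natural join on aid): {(bio, Omega, 10, Ivy, 13, 2016), (bio, Omega, 10, Ivy, 22, 2015), (bio, Omega, 10, Ivy, 23, 2023), (bio, Omega, 10, Ivy, 34, 1980), (bio, Omega, 10, Ivy, 8, 2003), (cs, Echo, 12, Dee, 28, 1998), (cs, Echo, 12, Dee, 39, 2015), (cs, Vega, 10, Cal, 13, 2016), (cs, Vega, 10, Cal, 22, 2015), (cs, Vega, 10, Cal, 23, 2023), (cs, Vega, 10, Cal, 34, 1980), (cs, Vega, 10, Cal, 8, 2003), (hr, Lyra, 10, Bo, 13, 2016), (hr, Lyra, 10, Bo, 22, 2015), (hr, Lyra, 10, Bo, 23, 2023), (hr, Lyra, 10, Bo, 34, 1980), (hr, Lyra, 10, Bo, 8, 2003), (hr, Orion, 12, Quin, 28, 1998), (hr, Orion, 12, Quin, 39, 2015), (k2, Vega, 10, Sam, 13, 2016), (k2, Vega, 10, Sam, 22, 2015), (k2, Vega, 10, Sam, 23, 2023), (k2, Vega, 10, Sam, 34, 1980), (k2, Vega, 10, Sam, 8, 2003), (law, Echo, 7, Quin, 34, 2002), (law, Echo, 7, Quin, 36, 1992), (p2, Gamma, 7, Ned, 34, 2002), (p2, Gamma, 7, Ned, 36, 1992), (p3, Zephyr, 7, Mo, 34, 2002), (p3, Zephyr, 7, Mo, 36, 1992)}
(Loan ⋈ Author) ⋈ Member (natural join on aname): {(bio, Omega, 10, Ivy, 13, 2016, 31, Ivy), (bio, Omega, 10, Ivy, 22, 2015, 31, Ivy), (bio, Omega, 10, Ivy, 23, 2023, 31, Ivy), (bio, Omega, 10, Ivy, 34, 1980, 31, Ivy), (bio, Omega, 10, Ivy, 8, 2003, 31, Ivy), (cs, Echo, 12, Dee, 28, 1998, 35, Fay), (cs, Echo, 12, Dee, 39, 2015, 35, Fay), (hr, Lyra, 10, Bo, 13, 2016, 32, Bo), (hr, Lyra, 10, Bo, 13, 2016, 6, Dee), (hr, Lyra, 10, Bo, 22, 2015, 32, Bo), (hr, Lyra, 10, Bo, 22, 2015, 6, Dee), (hr, Lyra, 10, Bo, 23, 2023, 32, Bo), (hr, Lyra, 10, Bo, 23, 2023, 6, Dee), (hr, Lyra, 10, Bo, 34, 1980, 32, Bo), (hr, Lyra, 10, Bo, 34, 1980, 6, Dee), (hr, Lyra, 10, Bo, 8, 2003, 32, Bo), (hr, Lyra, 10, Bo, 8, 2003, 6, Dee), (k2, Vega, 10, Sam, 13, 2016, 40, Ned), (k2, Vega, 10, Sam, 22, 2015, 40, Ned), (k2, Vega, 10, Sam, 23, 2023, 40, Ned), (k2, Vega, 10, Sam, 34, 1980, 40, Ned), (k2, Vega, 10, Sam, 8, 2003, 40, Ned), (p2, Gamma, 7, Ned, 34, 2002, 8, Tai), (p2, Gamma, 7, Ned, 36, 1992, 8, Tai)}
σ[mid != 31]: keep tuples satisfying mid != 31 → {(cs, Echo, 12, Dee, 28, 1998, 35, Fay), (cs, Echo, 12, Dee, 39, 2015, 35, Fay), (hr, Lyra, 10, Bo, 13, 2016, 32, Bo), (hr, Lyra, 10, Bo, 13, 2016, 6, Dee), (hr, Lyra, 10, Bo, 22, 2015, 32, Bo), (hr, Lyra, 10, Bo, 22, 2015, 6, Dee), (hr, Lyra, 10, Bo, 23, 2023, 32, Bo), (hr, Lyra, 10, Bo, 23, 2023, 6, Dee), (hr, Lyra, 10, Bo, 34, 1980, 32, Bo), (hr, Lyra, 10, Bo, 34, 1980, 6, Dee), (hr, Lyra, 10, Bo, 8, 2003, 32, Bo), (hr, Lyra, 10, Bo, 8, 2003, 6, Dee), (k2, Vega, 10, Sam, 13, 2016, 40, Ned), (k2, Vega, 10, Sam, 22, 2015, 40, Ned), (k2, Vega, 10, Sam, 23, 2023, 40, Ned), (k2, Vega, 10, Sam, 34, 1980, 40, Ned), (k2, Vega, 10, Sam, 8, 2003, 40, Ned), (p2, Gamma, 7, Ned, 34, 2002, 8, Tai), (p2, Gamma, 7, Ned, 36, 1992, 8, Tai)}
σ[year != 1992 and aname != Sam]: keep tuples satisfying year != 1992 and aname != Sam → {(cs, Echo, 12, Dee, 28, 1998, 35, Fay), (cs, Echo, 12, Dee, 39, 2015, 35, Fay), (hr, Lyra, 10, Bo, 13, 2016, 32, Bo), (hr, Lyra, 10, Bo, 13, 2016, 6, Dee), (hr, Lyra, 10, Bo, 22, 2015, 32, Bo), (hr, Lyra, 10, Bo, 22, 2015, 6, Dee), (hr, Lyra, 10, Bo, 23, 2023, 32, Bo), (hr, Lyra, 10, Bo, 23, 2023, 6, Dee), (hr, Lyra, 10, Bo, 34, 1980, 32, Bo), (hr, Lyra, 10, Bo, 34, 1980, 6, Dee), (hr, Lyra, 10, Bo, 8, 2003, 32, Bo), (hr, Lyra, 10, Bo, 8, 2003, 6, Dee), (p2, Gamma, 7, Ned, 34, 2002, 8, Tai)}
π_{bid, title} gives {(13, Lyra), (22, Lyra), (23, Lyra), (28, Echo), (34, Gamma), (34, Lyra), (39, Echo), (8, Lyra)} (5 duplicate(s) eliminated).

{(13, Lyra), (22, Lyra), (23, Lyra), (28, Echo), (34, Gamma), (34, Lyra), (39, Echo), (8, Lyra)}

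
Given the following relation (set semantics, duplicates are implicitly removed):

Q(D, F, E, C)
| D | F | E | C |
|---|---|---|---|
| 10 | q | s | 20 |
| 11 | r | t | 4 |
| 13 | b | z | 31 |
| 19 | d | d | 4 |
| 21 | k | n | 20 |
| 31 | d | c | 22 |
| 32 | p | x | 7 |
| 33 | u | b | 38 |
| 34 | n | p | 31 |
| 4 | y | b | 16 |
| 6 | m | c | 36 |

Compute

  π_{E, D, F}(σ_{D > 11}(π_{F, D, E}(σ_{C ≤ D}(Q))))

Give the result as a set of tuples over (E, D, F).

{(c, 31, d), (d, 19, d), (n, 21, k), (p, 34, n), (x, 32, p)}

σ[C ≤ D]: keep tuples satisfying C ≤ D → {(11, r, t, 4), (19, d, d, 4), (21, k, n, 20), (31, d, c, 22), (32, p, x, 7), (34, n, p, 31)}
Keep only column(s) F, D, E: {(d, 19, d), (d, 31, c), (k, 21, n), (n, 34, p), (p, 32, x), (r, 11, t)}
σ[D > 11]: keep tuples satisfying D > 11 → {(d, 19, d), (d, 31, c), (k, 21, n), (n, 34, p), (p, 32, x)}
Keep only column(s) E, D, F: {(c, 31, d), (d, 19, d), (n, 21, k), (p, 34, n), (x, 32, p)}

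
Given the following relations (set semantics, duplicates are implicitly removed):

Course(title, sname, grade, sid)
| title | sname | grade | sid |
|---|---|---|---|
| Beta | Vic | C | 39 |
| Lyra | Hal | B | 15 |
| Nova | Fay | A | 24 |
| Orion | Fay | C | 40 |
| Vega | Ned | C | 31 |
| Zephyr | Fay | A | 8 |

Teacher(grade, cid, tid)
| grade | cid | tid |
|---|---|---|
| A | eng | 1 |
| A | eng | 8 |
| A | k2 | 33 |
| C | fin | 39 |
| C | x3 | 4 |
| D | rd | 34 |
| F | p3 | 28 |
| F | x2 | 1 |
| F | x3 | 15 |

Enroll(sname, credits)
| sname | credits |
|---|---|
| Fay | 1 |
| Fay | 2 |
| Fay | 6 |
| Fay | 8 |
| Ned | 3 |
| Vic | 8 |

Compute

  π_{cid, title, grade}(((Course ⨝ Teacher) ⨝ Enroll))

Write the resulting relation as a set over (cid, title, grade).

Natural join on grade: {(Beta, Vic, C, 39, fin, 39), (Beta, Vic, C, 39, x3, 4), (Nova, Fay, A, 24, eng, 1), (Nova, Fay, A, 24, eng, 8), (Nova, Fay, A, 24, k2, 33), (Orion, Fay, C, 40, fin, 39), (Orion, Fay, C, 40, x3, 4), (Vega, Ned, C, 31, fin, 39), (Vega, Ned, C, 31, x3, 4), (Zephyr, Fay, A, 8, eng, 1), (Zephyr, Fay, A, 8, eng, 8), (Zephyr, Fay, A, 8, k2, 33)}
Natural join on sname: {(Beta, Vic, C, 39, fin, 39, 8), (Beta, Vic, C, 39, x3, 4, 8), (Nova, Fay, A, 24, eng, 1, 1), (Nova, Fay, A, 24, eng, 1, 2), (Nova, Fay, A, 24, eng, 1, 6), (Nova, Fay, A, 24, eng, 1, 8), (Nova, Fay, A, 24, eng, 8, 1), (Nova, Fay, A, 24, eng, 8, 2), (Nova, Fay, A, 24, eng, 8, 6), (Nova, Fay, A, 24, eng, 8, 8), (Nova, Fay, A, 24, k2, 33, 1), (Nova, Fay, A, 24, k2, 33, 2), (Nova, Fay, A, 24, k2, 33, 6), (Nova, Fay, A, 24, k2, 33, 8), (Orion, Fay, C, 40, fin, 39, 1), (Orion, Fay, C, 40, fin, 39, 2), (Orion, Fay, C, 40, fin, 39, 6), (Orion, Fay, C, 40, fin, 39, 8), (Orion, Fay, C, 40, x3, 4, 1), (Orion, Fay, C, 40, x3, 4, 2), (Orion, Fay, C, 40, x3, 4, 6), (Orion, Fay, C, 40, x3, 4, 8), (Vega, Ned, C, 31, fin, 39, 3), (Vega, Ned, C, 31, x3, 4, 3), (Zephyr, Fay, A, 8, eng, 1, 1), (Zephyr, Fay, A, 8, eng, 1, 2), (Zephyr, Fay, A, 8, eng, 1, 6), (Zephyr, Fay, A, 8, eng, 1, 8), (Zephyr, Fay, A, 8, eng, 8, 1), (Zephyr, Fay, A, 8, eng, 8, 2), (Zephyr, Fay, A, 8, eng, 8, 6), (Zephyr, Fay, A, 8, eng, 8, 8), (Zephyr, Fay, A, 8, k2, 33, 1), (Zephyr, Fay, A, 8, k2, 33, 2), (Zephyr, Fay, A, 8, k2, 33, 6), (Zephyr, Fay, A, 8, k2, 33, 8)}
π[cid, title, grade]: project onto (cid, title, grade) (26 duplicate(s) eliminated) → {(eng, Nova, A), (eng, Zephyr, A), (fin, Beta, C), (fin, Orion, C), (fin, Vega, C), (k2, Nova, A), (k2, Zephyr, A), (x3, Beta, C), (x3, Orion, C), (x3, Vega, C)}

{(eng, Nova, A), (eng, Zephyr, A), (fin, Beta, C), (fin, Orion, C), (fin, Vega, C), (k2, Nova, A), (k2, Zephyr, A), (x3, Beta, C), (x3, Orion, C), (x3, Vega, C)}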